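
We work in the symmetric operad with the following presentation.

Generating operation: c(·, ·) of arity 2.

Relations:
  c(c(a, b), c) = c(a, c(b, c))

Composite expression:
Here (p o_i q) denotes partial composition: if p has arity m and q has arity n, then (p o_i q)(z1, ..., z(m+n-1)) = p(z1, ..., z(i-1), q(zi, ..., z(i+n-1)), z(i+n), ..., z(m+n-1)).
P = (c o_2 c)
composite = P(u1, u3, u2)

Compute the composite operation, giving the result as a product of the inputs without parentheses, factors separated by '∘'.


u1 ∘ u3 ∘ u2

Associativity of c dissolves the nesting; only the u-input order survives.
c(u3, u2) reduces to u3 ∘ u2
c(u1, c(u3, u2)) reduces to u1 ∘ u3 ∘ u2


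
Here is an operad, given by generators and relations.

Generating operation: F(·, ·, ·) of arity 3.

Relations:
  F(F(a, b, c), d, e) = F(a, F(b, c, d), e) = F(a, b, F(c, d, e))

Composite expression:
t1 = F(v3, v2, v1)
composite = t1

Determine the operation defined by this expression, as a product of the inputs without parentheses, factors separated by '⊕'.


v3 ⊕ v2 ⊕ v1


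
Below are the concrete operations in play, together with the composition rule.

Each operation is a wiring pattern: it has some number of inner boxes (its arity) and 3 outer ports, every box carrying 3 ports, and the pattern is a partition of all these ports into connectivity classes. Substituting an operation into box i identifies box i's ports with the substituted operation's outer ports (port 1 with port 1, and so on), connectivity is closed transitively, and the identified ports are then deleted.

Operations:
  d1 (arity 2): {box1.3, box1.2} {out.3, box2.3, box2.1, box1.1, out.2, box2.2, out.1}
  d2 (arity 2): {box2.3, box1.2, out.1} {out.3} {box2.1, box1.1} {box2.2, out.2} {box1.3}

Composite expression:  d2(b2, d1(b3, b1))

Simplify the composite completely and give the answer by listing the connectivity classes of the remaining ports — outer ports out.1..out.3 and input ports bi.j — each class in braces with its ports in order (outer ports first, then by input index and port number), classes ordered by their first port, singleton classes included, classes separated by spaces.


{out.1, out.2, b1.1, b1.2, b1.3, b2.1, b2.2, b3.1} {out.3} {b2.3} {b3.2, b3.3}

Two ports join when wires chain via d2-identified ports.
d1 over (b3, b1) gives {out.1, out.2, out.3, b1.1, b1.2, b1.3, b3.1} {b3.2, b3.3}, out.j being that stage's outer ports
d2 over (b2, b3, b1) gives {out.1, out.2, b1.1, b1.2, b1.3, b2.1, b2.2, b3.1} {out.3} {b2.3} {b3.2, b3.3}, out.j being that stage's outer ports


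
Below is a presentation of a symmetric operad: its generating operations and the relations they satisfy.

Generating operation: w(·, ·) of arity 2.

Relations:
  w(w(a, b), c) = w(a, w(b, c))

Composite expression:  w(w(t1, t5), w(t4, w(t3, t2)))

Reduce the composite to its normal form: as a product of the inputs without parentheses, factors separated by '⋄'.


Key point: w is associative — brackets drop, the t-order remains.
w(t1, t5) unparenthesizes to t1 ⋄ t5
w(t3, t2) unparenthesizes to t3 ⋄ t2
w(t4, w(t3, t2)) unparenthesizes to t4 ⋄ t3 ⋄ t2
w(w(t1, t5), w(t4, w(t3, t2))) unparenthesizes to t1 ⋄ t5 ⋄ t4 ⋄ t3 ⋄ t2

t1 ⋄ t5 ⋄ t4 ⋄ t3 ⋄ t2


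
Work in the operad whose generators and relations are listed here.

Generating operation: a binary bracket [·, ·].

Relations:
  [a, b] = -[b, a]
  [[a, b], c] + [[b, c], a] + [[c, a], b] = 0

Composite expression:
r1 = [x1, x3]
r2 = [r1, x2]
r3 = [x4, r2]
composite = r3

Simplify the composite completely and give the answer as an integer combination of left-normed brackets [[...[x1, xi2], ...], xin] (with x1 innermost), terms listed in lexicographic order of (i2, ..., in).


Expand each bracket as ab - ba; the x1-initial words give the coefficients.
Composite bracket: [x4, [[x1, x3], x2]]
Full expansion: 8 signed words from ab - ba (2^3 = 8).
The x1-initial words carry the normal form:
  sign of x1x3x2x4 is -1, so it contributes -[[[x1, x3], x2], x4]

-[[[x1, x3], x2], x4]


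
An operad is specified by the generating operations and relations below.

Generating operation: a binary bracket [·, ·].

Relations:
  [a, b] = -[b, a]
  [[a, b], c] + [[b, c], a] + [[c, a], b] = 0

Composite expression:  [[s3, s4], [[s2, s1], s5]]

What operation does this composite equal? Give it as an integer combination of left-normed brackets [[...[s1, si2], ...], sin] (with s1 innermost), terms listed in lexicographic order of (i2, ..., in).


[[[[s1, s2], s5], s3], s4] - [[[[s1, s2], s5], s4], s3]

Left-normed coefficients sit on the s1-initial expansion words.
Composite bracket: [[s3, s4], [[s2, s1], s5]]
The bracket unfolds into 16 signed words via [a, b] = ab - ba (2^4 = 16).
Collect the words opening with s1:
  from s1s2s5s3s4, sign +1: term +[[[[s1, s2], s5], s3], s4]
  from s1s2s5s4s3, sign -1: term -[[[[s1, s2], s5], s4], s3]


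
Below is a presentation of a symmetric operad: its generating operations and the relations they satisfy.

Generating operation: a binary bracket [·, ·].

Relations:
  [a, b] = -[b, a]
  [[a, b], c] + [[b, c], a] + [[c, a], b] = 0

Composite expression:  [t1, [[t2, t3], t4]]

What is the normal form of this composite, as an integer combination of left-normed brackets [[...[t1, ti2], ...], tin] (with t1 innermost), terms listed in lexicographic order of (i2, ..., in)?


Skip Jacobi rewriting: expand, keep t1-initial words, read off terms.
Composite bracket: [t1, [[t2, t3], t4]]
Full expansion: 8 signed words from ab - ba (2^3 = 8).
Words beginning with t1 determine it all:
  the word t1t2t3t4 carries sign +1 and contributes +[[[t1, t2], t3], t4]
  the word t1t3t2t4 carries sign -1 and contributes -[[[t1, t3], t2], t4]
  the word t1t4t2t3 carries sign -1 and contributes -[[[t1, t4], t2], t3]
  the word t1t4t3t2 carries sign +1 and contributes +[[[t1, t4], t3], t2]

[[[t1, t2], t3], t4] - [[[t1, t3], t2], t4] - [[[t1, t4], t2], t3] + [[[t1, t4], t3], t2]


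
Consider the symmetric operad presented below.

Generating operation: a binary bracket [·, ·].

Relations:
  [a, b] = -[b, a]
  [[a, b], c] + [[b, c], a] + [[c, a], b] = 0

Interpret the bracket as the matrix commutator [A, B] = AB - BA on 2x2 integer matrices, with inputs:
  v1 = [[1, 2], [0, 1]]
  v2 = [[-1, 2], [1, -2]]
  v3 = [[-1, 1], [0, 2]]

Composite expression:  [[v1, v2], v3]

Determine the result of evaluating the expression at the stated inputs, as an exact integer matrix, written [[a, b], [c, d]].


[v1, v2] = [[2, -2], [0, -2]]
[[v1, v2], v3] = [[0, -2], [0, 0]]

[[0, -2], [0, 0]]


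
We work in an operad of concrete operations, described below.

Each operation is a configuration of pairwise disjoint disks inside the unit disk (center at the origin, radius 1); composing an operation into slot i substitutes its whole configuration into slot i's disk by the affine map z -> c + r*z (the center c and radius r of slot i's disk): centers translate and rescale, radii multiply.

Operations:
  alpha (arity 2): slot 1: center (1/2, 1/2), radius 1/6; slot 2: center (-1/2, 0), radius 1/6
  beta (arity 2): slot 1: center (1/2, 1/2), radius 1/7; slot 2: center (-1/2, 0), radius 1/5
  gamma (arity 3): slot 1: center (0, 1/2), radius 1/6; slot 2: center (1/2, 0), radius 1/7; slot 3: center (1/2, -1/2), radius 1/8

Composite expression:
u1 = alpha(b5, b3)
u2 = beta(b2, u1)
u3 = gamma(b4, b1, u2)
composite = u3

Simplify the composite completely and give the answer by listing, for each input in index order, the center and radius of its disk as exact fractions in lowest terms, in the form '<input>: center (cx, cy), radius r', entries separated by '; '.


Each b-disk chains the slot maps above it in gamma; radii multiply.
b4: after 1 affine step, its disk has center (0, 1/2), radius 1/6
b1: after 1 affine step, its disk has center (1/2, 0), radius 1/7
b2: after 2 affine steps, its disk has center (9/16, -7/16), radius 1/56
b5: after 3 affine steps, its disk has center (9/20, -39/80), radius 1/240
b3: after 3 affine steps, its disk has center (17/40, -1/2), radius 1/240

b1: center (1/2, 0), radius 1/7; b2: center (9/16, -7/16), radius 1/56; b3: center (17/40, -1/2), radius 1/240; b4: center (0, 1/2), radius 1/6; b5: center (9/20, -39/80), radius 1/240


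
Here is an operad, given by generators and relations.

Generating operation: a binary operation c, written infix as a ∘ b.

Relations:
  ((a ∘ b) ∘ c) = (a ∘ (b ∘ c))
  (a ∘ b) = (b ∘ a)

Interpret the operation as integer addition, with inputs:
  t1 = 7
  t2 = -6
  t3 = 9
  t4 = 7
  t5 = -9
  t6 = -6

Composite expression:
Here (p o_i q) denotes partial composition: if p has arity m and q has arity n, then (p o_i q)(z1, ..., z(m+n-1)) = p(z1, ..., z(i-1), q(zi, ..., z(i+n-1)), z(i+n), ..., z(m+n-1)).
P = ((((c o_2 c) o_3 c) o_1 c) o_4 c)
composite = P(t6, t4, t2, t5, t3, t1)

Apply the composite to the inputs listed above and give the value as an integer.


2

(t6 ∘ t4) = 1
(t5 ∘ t3) = 0
((t5 ∘ t3) ∘ t1) = 7
(t2 ∘ ((t5 ∘ t3) ∘ t1)) = 1
((t6 ∘ t4) ∘ (t2 ∘ ((t5 ∘ t3) ∘ t1))) = 2


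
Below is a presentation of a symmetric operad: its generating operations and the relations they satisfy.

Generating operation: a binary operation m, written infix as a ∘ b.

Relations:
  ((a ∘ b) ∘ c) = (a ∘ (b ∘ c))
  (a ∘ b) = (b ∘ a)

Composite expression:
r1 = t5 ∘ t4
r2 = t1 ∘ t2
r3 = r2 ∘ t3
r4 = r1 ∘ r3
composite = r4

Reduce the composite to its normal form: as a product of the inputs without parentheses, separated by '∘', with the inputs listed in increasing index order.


t1 ∘ t2 ∘ t3 ∘ t4 ∘ t5

Reordering under m is free, so list the t-inputs canonically.
(t5 ∘ t4) flattens to t5 ∘ t4
(t1 ∘ t2) flattens to t1 ∘ t2
((t1 ∘ t2) ∘ t3) flattens to t1 ∘ t2 ∘ t3
((t5 ∘ t4) ∘ ((t1 ∘ t2) ∘ t3)) flattens to t5 ∘ t4 ∘ t1 ∘ t2 ∘ t3
putting the inputs in ascending order: t1 ∘ t2 ∘ t3 ∘ t4 ∘ t5


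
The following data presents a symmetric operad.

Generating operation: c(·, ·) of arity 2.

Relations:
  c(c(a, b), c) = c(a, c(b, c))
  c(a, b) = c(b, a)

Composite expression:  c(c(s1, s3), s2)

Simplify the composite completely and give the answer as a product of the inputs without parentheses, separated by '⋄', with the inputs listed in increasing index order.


Any arrangement under c is one operation, so sort the s-inputs.
c(s1, s3) linearizes to s1 ⋄ s3
c(c(s1, s3), s2) linearizes to s1 ⋄ s3 ⋄ s2
commutativity sorts the factors: s1 ⋄ s2 ⋄ s3

s1 ⋄ s2 ⋄ s3


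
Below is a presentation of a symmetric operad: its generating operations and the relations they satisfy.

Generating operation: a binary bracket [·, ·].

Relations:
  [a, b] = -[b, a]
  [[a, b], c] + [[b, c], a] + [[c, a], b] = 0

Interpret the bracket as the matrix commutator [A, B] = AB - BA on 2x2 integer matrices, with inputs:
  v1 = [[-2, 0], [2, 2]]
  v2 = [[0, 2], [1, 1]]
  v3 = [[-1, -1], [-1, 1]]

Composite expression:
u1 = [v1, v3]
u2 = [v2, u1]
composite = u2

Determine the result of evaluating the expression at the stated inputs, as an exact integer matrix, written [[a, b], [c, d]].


[v1, v3] = [[2, 4], [-8, -2]]
[v2, [v1, v3]] = [[-20, -12], [-4, 20]]

[[-20, -12], [-4, 20]]


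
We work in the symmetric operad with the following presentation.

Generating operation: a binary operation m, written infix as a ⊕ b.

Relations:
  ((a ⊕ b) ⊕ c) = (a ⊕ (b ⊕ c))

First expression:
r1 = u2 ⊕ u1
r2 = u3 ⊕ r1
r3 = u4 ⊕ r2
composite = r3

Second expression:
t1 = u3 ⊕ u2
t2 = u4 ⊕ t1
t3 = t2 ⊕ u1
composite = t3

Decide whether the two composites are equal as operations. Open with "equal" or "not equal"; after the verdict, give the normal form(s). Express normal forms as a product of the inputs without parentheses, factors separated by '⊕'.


equal: each reduces to u4 ⊕ u3 ⊕ u2 ⊕ u1

Reducing the first expression gives u4 ⊕ u3 ⊕ u2 ⊕ u1
Reducing the second expression gives u4 ⊕ u3 ⊕ u2 ⊕ u1
Both agree, so they are equal.


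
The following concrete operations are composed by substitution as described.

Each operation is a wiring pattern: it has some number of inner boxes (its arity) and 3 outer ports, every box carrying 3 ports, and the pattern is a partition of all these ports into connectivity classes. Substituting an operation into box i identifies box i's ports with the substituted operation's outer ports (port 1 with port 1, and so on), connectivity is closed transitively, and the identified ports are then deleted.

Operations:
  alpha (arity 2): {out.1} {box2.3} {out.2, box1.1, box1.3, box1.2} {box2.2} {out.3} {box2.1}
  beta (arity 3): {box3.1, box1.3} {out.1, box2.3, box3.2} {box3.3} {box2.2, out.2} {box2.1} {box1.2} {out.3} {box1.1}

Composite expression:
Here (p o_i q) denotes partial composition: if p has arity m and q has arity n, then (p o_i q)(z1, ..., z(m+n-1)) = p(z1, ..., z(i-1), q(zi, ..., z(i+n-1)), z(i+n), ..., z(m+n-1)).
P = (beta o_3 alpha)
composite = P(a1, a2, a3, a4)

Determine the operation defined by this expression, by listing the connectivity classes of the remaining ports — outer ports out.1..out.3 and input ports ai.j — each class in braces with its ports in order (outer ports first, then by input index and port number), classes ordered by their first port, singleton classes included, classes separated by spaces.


Reachability decides: close wires over beta-identified ports.
after alpha, the pattern on (a3, a4) reads {out.1} {out.2, a3.1, a3.2, a3.3} {out.3} {a4.1} {a4.2} {a4.3} (out.j = its outer ports)
after beta, the pattern on (a1, a2, a3, a4) reads {out.1, a2.3, a3.1, a3.2, a3.3} {out.2, a2.2} {out.3} {a1.1} {a1.2} {a1.3} {a2.1} {a4.1} {a4.2} {a4.3} (out.j = its outer ports)

{out.1, a2.3, a3.1, a3.2, a3.3} {out.2, a2.2} {out.3} {a1.1} {a1.2} {a1.3} {a2.1} {a4.1} {a4.2} {a4.3}


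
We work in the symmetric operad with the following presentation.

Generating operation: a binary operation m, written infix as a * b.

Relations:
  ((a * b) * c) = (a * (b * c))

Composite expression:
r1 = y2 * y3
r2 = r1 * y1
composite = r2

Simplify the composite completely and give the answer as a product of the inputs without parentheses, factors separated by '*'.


y2 * y3 * y1

The m-tree's shape is irrelevant; the y-reading-order decides.
(y2 * y3) flattens to y2 * y3
((y2 * y3) * y1) flattens to y2 * y3 * y1


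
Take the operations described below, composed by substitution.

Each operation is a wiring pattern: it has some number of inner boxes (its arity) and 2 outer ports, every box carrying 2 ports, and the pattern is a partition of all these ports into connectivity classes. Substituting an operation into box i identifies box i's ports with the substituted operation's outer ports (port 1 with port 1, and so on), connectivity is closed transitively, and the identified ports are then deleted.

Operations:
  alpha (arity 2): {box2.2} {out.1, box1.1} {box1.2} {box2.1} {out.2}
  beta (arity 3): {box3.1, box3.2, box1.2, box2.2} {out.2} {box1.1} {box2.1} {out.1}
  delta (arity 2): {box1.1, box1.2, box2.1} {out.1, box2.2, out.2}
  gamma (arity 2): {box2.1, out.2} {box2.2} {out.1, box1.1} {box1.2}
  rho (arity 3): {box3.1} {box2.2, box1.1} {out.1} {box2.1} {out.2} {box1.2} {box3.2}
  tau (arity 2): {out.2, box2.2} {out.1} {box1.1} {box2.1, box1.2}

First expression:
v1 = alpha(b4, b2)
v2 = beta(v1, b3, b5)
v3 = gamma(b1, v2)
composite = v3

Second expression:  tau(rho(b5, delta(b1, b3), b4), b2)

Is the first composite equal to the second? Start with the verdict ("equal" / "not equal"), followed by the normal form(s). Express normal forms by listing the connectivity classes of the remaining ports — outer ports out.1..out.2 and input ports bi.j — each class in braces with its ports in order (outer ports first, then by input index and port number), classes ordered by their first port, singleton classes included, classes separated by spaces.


not equal: they reduce to {out.1, b1.1} {out.2} {b1.2} {b2.1} {b2.2} {b3.1} {b3.2, b5.1, b5.2} {b4.1} {b4.2} and {out.1} {out.2, b2.2} {b1.1, b1.2, b3.1} {b2.1} {b3.2, b5.1} {b4.1} {b4.2} {b5.2}

The first expression reduces to {out.1, b1.1} {out.2} {b1.2} {b2.1} {b2.2} {b3.1} {b3.2, b5.1, b5.2} {b4.1} {b4.2}
The second expression reduces to {out.1} {out.2, b2.2} {b1.1, b1.2, b3.1} {b2.1} {b3.2, b5.1} {b4.1} {b4.2} {b5.2}
The normal forms differ: not equal.


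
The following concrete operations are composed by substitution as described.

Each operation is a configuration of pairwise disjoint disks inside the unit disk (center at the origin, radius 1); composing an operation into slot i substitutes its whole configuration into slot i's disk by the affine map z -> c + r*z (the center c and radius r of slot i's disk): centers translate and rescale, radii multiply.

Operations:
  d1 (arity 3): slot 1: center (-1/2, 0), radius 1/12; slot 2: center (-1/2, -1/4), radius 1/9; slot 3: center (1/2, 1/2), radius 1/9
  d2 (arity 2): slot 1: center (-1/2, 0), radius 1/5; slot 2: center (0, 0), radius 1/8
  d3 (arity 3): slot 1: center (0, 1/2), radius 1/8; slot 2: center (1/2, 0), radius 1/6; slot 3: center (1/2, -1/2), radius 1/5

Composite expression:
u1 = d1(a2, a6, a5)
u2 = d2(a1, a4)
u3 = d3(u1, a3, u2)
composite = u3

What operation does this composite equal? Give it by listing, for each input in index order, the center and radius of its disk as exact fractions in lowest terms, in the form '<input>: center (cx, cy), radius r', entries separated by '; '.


Nesting under d3 composes maps z -> c + r*z down each a-path.
input a2: composing its 2 substitution steps yields center (-1/16, 1/2), radius 1/96
input a6: composing its 2 substitution steps yields center (-1/16, 15/32), radius 1/72
input a5: composing its 2 substitution steps yields center (1/16, 9/16), radius 1/72
input a3: composing its 1 substitution step yields center (1/2, 0), radius 1/6
input a1: composing its 2 substitution steps yields center (2/5, -1/2), radius 1/25
input a4: composing its 2 substitution steps yields center (1/2, -1/2), radius 1/40

a1: center (2/5, -1/2), radius 1/25; a2: center (-1/16, 1/2), radius 1/96; a3: center (1/2, 0), radius 1/6; a4: center (1/2, -1/2), radius 1/40; a5: center (1/16, 9/16), radius 1/72; a6: center (-1/16, 15/32), radius 1/72


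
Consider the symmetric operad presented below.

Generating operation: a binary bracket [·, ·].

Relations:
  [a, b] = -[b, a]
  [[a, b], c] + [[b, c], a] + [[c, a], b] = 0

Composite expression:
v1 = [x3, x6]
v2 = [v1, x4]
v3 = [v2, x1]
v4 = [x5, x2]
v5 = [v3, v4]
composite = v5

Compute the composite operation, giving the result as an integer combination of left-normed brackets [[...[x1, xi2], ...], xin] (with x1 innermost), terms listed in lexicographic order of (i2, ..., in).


[[[[[x1, x3], x6], x4], x2], x5] - [[[[[x1, x3], x6], x4], x5], x2] - [[[[[x1, x4], x3], x6], x2], x5] + [[[[[x1, x4], x3], x6], x5], x2] + [[[[[x1, x4], x6], x3], x2], x5] - [[[[[x1, x4], x6], x3], x5], x2] - [[[[[x1, x6], x3], x4], x2], x5] + [[[[[x1, x6], x3], x4], x5], x2]

Expand each bracket as ab - ba; the x1-initial words give the coefficients.
Composite bracket: [[[[x3, x6], x4], x1], [x5, x2]]
Each bracket splits as ab - ba, giving 32 signed words (2^5 = 32).
Collect the words opening with x1:
  from x1x3x6x4x2x5, sign +1: term +[[[[[x1, x3], x6], x4], x2], x5]
  from x1x3x6x4x5x2, sign -1: term -[[[[[x1, x3], x6], x4], x5], x2]
  from x1x4x3x6x2x5, sign -1: term -[[[[[x1, x4], x3], x6], x2], x5]
  from x1x4x3x6x5x2, sign +1: term +[[[[[x1, x4], x3], x6], x5], x2]
  from x1x4x6x3x2x5, sign +1: term +[[[[[x1, x4], x6], x3], x2], x5]
  from x1x4x6x3x5x2, sign -1: term -[[[[[x1, x4], x6], x3], x5], x2]
  from x1x6x3x4x2x5, sign -1: term -[[[[[x1, x6], x3], x4], x2], x5]
  from x1x6x3x4x5x2, sign +1: term +[[[[[x1, x6], x3], x4], x5], x2]


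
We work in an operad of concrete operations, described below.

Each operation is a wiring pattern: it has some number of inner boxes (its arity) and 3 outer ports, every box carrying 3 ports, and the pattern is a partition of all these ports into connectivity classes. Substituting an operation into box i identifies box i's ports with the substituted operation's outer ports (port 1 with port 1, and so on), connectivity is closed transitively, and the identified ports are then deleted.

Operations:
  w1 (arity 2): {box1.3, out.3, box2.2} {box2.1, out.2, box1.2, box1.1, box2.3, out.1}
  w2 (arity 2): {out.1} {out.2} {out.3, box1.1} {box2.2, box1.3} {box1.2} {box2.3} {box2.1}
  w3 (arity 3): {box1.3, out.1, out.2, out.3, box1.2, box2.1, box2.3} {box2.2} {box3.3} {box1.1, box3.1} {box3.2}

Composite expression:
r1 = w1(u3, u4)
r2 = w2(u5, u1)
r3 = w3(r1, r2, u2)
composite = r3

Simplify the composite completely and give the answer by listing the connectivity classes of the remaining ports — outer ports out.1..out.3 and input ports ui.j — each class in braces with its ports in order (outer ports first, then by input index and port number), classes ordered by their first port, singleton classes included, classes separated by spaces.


Connectivity passes through glued w3-boundaries; trace each wire chain.
composing w1 on (u3, u4), with out.j its own outer ports: {out.1, out.2, u3.1, u3.2, u4.1, u4.3} {out.3, u3.3, u4.2}
composing w2 on (u5, u1), with out.j its own outer ports: {out.1} {out.2} {out.3, u5.1} {u1.1} {u1.2, u5.3} {u1.3} {u5.2}
composing w3 on (u3, u4, u5, u1, u2), with out.j its own outer ports: {out.1, out.2, out.3, u2.1, u3.1, u3.2, u3.3, u4.1, u4.2, u4.3, u5.1} {u1.1} {u1.2, u5.3} {u1.3} {u2.2} {u2.3} {u5.2}

{out.1, out.2, out.3, u2.1, u3.1, u3.2, u3.3, u4.1, u4.2, u4.3, u5.1} {u1.1} {u1.2, u5.3} {u1.3} {u2.2} {u2.3} {u5.2}


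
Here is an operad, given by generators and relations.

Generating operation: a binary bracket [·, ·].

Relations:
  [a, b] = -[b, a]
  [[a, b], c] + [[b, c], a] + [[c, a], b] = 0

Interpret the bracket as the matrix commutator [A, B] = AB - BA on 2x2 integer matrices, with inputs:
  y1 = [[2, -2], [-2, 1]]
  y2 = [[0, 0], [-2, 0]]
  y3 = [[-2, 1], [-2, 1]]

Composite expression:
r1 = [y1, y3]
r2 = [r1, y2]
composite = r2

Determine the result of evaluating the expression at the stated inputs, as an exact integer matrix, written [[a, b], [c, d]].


[[10, 0], [24, -10]]


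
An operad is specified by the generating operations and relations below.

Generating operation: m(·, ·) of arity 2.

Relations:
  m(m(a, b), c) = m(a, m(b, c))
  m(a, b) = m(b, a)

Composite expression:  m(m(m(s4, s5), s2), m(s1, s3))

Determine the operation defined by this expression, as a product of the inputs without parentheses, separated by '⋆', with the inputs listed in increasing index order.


s1 ⋆ s2 ⋆ s3 ⋆ s4 ⋆ s5

Shape and order are irrelevant to m; the s-input set decides.
m(s4, s5) collapses to s4 ⋆ s5
m(m(s4, s5), s2) collapses to s4 ⋆ s5 ⋆ s2
m(s1, s3) collapses to s1 ⋆ s3
m(m(m(s4, s5), s2), m(s1, s3)) collapses to s4 ⋆ s5 ⋆ s2 ⋆ s1 ⋆ s3
sorting the factors by input index: s1 ⋆ s2 ⋆ s3 ⋆ s4 ⋆ s5


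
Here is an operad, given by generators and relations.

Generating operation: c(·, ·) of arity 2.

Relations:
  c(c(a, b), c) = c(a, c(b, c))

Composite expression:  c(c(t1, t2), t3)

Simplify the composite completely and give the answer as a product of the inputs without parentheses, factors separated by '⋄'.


Key point: c is associative — brackets drop, the t-order remains.
c(t1, t2) reduces to t1 ⋄ t2
c(c(t1, t2), t3) reduces to t1 ⋄ t2 ⋄ t3

t1 ⋄ t2 ⋄ t3


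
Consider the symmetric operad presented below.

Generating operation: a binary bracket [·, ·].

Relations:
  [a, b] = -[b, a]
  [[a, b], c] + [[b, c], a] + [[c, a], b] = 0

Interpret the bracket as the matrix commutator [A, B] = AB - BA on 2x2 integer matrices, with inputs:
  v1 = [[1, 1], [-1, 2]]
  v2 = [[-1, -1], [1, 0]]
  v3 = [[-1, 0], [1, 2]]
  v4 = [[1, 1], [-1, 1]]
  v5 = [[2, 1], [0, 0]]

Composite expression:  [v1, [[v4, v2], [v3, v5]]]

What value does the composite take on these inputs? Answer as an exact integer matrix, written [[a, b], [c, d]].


[[0, -12], [-12, 0]]

[v4, v2] = [[0, 1], [1, 0]]
[v3, v5] = [[-1, -3], [2, 1]]
[[v4, v2], [v3, v5]] = [[5, 2], [-2, -5]]
[v1, [[v4, v2], [v3, v5]]] = [[0, -12], [-12, 0]]


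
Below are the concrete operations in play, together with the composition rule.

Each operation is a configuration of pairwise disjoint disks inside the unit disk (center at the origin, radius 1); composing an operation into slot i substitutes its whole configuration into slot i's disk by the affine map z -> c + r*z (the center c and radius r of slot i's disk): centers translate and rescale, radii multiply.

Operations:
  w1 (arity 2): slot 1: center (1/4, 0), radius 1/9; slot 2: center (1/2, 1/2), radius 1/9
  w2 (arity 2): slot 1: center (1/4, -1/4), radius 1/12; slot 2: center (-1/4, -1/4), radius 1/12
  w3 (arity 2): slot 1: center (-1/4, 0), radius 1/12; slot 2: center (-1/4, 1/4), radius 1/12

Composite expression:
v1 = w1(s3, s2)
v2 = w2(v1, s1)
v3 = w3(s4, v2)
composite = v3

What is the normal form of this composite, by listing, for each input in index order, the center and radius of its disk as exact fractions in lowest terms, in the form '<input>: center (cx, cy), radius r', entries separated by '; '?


Affine substitution under w3: radii multiply and s-centers shift.
input s4: composing its 1 substitution step yields center (-1/4, 0), radius 1/12
input s3: composing its 3 substitution steps yields center (-131/576, 11/48), radius 1/1296
input s2: composing its 3 substitution steps yields center (-65/288, 67/288), radius 1/1296
input s1: composing its 2 substitution steps yields center (-13/48, 11/48), radius 1/144

s1: center (-13/48, 11/48), radius 1/144; s2: center (-65/288, 67/288), radius 1/1296; s3: center (-131/576, 11/48), radius 1/1296; s4: center (-1/4, 0), radius 1/12


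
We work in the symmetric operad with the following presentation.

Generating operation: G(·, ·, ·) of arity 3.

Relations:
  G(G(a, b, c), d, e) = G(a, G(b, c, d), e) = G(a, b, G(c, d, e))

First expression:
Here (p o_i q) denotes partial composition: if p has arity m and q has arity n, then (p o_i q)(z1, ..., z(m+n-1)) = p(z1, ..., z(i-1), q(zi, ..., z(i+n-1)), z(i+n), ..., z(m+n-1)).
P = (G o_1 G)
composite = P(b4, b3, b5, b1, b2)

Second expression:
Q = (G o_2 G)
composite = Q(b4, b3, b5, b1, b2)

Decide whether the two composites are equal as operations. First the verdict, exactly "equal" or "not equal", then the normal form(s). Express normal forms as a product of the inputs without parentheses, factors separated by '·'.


The first expression reduces to b4 · b3 · b5 · b1 · b2
The second expression reduces to b4 · b3 · b5 · b1 · b2
The forms coincide; equal.

equal; both compose to b4 · b3 · b5 · b1 · b2


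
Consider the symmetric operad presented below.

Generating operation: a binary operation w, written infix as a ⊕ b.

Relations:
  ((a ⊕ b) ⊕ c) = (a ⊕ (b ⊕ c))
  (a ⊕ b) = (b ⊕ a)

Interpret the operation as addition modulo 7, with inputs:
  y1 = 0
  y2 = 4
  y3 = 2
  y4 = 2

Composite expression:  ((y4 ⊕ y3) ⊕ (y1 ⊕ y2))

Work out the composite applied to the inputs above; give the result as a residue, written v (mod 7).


(y4 ⊕ y3) = 4
(y1 ⊕ y2) = 4
((y4 ⊕ y3) ⊕ (y1 ⊕ y2)) = 1

1 (mod 7)


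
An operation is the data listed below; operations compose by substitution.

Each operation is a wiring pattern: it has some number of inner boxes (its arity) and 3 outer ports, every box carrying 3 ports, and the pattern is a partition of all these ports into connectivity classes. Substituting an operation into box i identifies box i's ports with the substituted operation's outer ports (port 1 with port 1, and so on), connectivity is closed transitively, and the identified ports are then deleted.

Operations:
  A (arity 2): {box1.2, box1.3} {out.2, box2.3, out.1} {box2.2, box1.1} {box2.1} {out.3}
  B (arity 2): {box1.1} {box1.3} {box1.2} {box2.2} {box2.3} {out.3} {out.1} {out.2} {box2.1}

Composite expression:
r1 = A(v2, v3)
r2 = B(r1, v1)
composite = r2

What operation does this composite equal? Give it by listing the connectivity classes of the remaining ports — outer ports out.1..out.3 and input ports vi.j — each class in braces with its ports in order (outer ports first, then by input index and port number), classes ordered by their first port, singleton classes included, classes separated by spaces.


{out.1} {out.2} {out.3} {v1.1} {v1.2} {v1.3} {v2.1, v3.2} {v2.2, v2.3} {v3.1} {v3.3}

Treat the ports identified at B as solder joints: merge, then drop.
A over (v2, v3) gives {out.1, out.2, v3.3} {out.3} {v2.1, v3.2} {v2.2, v2.3} {v3.1}, out.j being that stage's outer ports
B over (v2, v3, v1) gives {out.1} {out.2} {out.3} {v1.1} {v1.2} {v1.3} {v2.1, v3.2} {v2.2, v2.3} {v3.1} {v3.3}, out.j being that stage's outer ports


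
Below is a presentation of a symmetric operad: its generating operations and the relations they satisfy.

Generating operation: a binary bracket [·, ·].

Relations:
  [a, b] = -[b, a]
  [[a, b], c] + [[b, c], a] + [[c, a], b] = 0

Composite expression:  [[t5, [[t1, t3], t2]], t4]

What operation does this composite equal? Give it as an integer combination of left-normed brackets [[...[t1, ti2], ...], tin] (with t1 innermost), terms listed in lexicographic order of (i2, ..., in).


Antisymmetry and Jacobi reduce to t1-anchored left-normed brackets.
Composite bracket: [[t5, [[t1, t3], t2]], t4]
Under [a, b] = ab - ba we get 16 signed associative words (2^4 = 16).
Collect the words opening with t1:
  t1t3t2t5t4 appears with sign -1, giving the term -[[[[t1, t3], t2], t5], t4]

-[[[[t1, t3], t2], t5], t4]


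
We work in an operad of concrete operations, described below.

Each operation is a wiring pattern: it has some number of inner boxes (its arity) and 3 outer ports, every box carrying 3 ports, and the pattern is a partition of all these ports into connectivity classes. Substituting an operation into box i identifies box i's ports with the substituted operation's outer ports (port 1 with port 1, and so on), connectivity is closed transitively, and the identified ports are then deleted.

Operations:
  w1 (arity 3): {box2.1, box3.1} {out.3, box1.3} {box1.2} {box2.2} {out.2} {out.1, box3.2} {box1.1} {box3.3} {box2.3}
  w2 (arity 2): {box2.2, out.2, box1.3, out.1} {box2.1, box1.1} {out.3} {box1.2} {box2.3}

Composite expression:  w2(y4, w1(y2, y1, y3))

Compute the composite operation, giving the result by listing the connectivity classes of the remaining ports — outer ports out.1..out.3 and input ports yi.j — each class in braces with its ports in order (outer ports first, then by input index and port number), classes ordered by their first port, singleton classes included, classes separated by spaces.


{out.1, out.2, y4.3} {out.3} {y1.1, y3.1} {y1.2} {y1.3} {y2.1} {y2.2} {y2.3} {y3.2, y4.1} {y3.3} {y4.2}

Reachability decides: close wires over w2-identified ports.
after w1, the pattern on (y2, y1, y3) reads {out.1, y3.2} {out.2} {out.3, y2.3} {y1.1, y3.1} {y1.2} {y1.3} {y2.1} {y2.2} {y3.3} (out.j = its outer ports)
after w2, the pattern on (y4, y2, y1, y3) reads {out.1, out.2, y4.3} {out.3} {y1.1, y3.1} {y1.2} {y1.3} {y2.1} {y2.2} {y2.3} {y3.2, y4.1} {y3.3} {y4.2} (out.j = its outer ports)


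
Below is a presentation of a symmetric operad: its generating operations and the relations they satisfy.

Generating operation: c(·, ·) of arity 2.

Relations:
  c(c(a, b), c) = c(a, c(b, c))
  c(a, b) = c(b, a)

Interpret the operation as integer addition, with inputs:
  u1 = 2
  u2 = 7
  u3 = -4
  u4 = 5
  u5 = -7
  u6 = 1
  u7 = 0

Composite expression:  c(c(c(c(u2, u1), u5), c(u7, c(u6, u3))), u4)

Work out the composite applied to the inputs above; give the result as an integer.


4

c(u2, u1) = 9
c(c(u2, u1), u5) = 2
c(u6, u3) = -3
c(u7, c(u6, u3)) = -3
c(c(c(u2, u1), u5), c(u7, c(u6, u3))) = -1
c(c(c(c(u2, u1), u5), c(u7, c(u6, u3))), u4) = 4


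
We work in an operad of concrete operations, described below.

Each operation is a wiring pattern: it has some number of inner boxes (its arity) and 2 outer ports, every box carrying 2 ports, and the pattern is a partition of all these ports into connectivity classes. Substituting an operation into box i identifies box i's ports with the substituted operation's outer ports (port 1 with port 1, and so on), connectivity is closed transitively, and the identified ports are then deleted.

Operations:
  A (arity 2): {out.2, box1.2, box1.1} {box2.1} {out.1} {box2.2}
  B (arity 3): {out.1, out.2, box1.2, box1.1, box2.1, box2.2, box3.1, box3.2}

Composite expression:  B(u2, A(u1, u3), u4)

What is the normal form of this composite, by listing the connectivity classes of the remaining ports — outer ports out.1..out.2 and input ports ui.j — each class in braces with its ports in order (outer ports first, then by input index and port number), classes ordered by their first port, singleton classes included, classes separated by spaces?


{out.1, out.2, u1.1, u1.2, u2.1, u2.2, u4.1, u4.2} {u3.1} {u3.2}

Two ports join when wires chain via B-identified ports.
composing A on (u1, u3), with out.j its own outer ports: {out.1} {out.2, u1.1, u1.2} {u3.1} {u3.2}
composing B on (u2, u1, u3, u4), with out.j its own outer ports: {out.1, out.2, u1.1, u1.2, u2.1, u2.2, u4.1, u4.2} {u3.1} {u3.2}


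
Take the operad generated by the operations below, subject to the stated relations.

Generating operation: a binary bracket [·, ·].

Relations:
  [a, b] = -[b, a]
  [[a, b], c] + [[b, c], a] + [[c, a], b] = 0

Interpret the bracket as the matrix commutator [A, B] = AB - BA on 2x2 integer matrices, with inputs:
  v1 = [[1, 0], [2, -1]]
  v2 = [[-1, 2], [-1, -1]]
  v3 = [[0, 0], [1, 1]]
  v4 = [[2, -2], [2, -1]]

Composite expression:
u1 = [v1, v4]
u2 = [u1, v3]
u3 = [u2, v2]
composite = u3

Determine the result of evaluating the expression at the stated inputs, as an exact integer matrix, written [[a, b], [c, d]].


[[24, -16], [-8, -24]]

[v1, v4] = [[4, -4], [2, -4]]
[[v1, v4], v3] = [[-4, -4], [-10, 4]]
[[[v1, v4], v3], v2] = [[24, -16], [-8, -24]]


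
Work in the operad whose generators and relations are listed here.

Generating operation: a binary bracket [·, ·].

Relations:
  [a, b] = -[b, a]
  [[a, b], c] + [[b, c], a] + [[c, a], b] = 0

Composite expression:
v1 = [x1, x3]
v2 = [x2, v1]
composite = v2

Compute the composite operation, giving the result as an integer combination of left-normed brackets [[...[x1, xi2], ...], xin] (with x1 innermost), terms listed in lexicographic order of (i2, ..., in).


-[[x1, x3], x2]

A multilinear Lie element is pinned by x1-initial words (x1 innermost).
Composite bracket: [x2, [x1, x3]]
Under [a, b] = ab - ba we get 4 signed associative words (2^2 = 4).
Coefficients come from the x1-initial words:
  sign of x1x3x2 is -1, so it contributes -[[x1, x3], x2]


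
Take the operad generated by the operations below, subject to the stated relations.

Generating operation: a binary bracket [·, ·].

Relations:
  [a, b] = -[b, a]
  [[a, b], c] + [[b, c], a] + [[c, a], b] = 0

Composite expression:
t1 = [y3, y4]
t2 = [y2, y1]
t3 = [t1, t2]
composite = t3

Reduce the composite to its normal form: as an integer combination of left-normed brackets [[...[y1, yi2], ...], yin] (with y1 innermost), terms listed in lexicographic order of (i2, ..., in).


[[[y1, y2], y3], y4] - [[[y1, y2], y4], y3]

Left-normed coefficients sit on the y1-initial expansion words.
Composite bracket: [[y3, y4], [y2, y1]]
Expanding via [a, b] = ab - ba: 8 signed words (2^3 = 8).
Words beginning with y1 determine it all:
  y1y2y3y4 appears with sign +1, giving the term +[[[y1, y2], y3], y4]
  y1y2y4y3 appears with sign -1, giving the term -[[[y1, y2], y4], y3]


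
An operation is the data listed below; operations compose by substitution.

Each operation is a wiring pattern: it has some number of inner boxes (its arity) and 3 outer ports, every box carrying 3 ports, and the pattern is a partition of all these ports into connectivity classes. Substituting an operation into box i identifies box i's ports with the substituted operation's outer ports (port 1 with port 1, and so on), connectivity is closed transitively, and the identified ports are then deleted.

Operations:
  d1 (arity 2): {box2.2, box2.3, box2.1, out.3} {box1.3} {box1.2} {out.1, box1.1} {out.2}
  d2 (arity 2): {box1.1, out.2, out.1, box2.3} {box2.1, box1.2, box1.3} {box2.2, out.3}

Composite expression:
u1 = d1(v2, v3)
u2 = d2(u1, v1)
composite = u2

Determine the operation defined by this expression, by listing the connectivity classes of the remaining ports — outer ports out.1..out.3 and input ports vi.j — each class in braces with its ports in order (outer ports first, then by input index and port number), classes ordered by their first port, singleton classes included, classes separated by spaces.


{out.1, out.2, v1.3, v2.1} {out.3, v1.2} {v1.1, v3.1, v3.2, v3.3} {v2.2} {v2.3}

Connectivity passes through glued d2-boundaries; trace each wire chain.
after d1, the pattern on (v2, v3) reads {out.1, v2.1} {out.2} {out.3, v3.1, v3.2, v3.3} {v2.2} {v2.3} (out.j = its outer ports)
after d2, the pattern on (v2, v3, v1) reads {out.1, out.2, v1.3, v2.1} {out.3, v1.2} {v1.1, v3.1, v3.2, v3.3} {v2.2} {v2.3} (out.j = its outer ports)


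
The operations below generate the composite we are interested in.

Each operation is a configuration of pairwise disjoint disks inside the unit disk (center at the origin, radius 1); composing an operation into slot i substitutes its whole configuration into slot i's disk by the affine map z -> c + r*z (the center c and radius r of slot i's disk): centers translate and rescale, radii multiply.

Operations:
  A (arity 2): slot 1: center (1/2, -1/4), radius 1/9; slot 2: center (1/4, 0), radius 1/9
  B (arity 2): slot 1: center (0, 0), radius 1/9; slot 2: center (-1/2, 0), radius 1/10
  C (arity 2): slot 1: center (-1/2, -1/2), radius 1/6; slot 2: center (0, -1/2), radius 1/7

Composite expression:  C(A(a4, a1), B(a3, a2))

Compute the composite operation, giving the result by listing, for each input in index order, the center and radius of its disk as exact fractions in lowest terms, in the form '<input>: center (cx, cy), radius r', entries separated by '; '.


a1: center (-11/24, -1/2), radius 1/54; a2: center (-1/14, -1/2), radius 1/70; a3: center (0, -1/2), radius 1/63; a4: center (-5/12, -13/24), radius 1/54

Nesting under C composes maps z -> c + r*z down each a-path.
a4: after 2 affine steps, its disk has center (-5/12, -13/24), radius 1/54
a1: after 2 affine steps, its disk has center (-11/24, -1/2), radius 1/54
a3: after 2 affine steps, its disk has center (0, -1/2), radius 1/63
a2: after 2 affine steps, its disk has center (-1/14, -1/2), radius 1/70


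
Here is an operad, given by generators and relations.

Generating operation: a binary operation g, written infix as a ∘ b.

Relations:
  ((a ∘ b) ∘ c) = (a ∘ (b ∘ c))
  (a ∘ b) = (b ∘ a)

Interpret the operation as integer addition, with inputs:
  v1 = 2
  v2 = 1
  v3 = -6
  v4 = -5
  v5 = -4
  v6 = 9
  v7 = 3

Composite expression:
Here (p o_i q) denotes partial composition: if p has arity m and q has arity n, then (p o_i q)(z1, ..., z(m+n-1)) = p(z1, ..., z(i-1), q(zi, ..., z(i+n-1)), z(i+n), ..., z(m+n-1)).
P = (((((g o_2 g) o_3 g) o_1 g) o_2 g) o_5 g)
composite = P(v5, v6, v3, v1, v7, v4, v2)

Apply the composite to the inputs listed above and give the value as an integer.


0

(v6 ∘ v3) = 3
(v5 ∘ (v6 ∘ v3)) = -1
(v7 ∘ v4) = -2
((v7 ∘ v4) ∘ v2) = -1
(v1 ∘ ((v7 ∘ v4) ∘ v2)) = 1
((v5 ∘ (v6 ∘ v3)) ∘ (v1 ∘ ((v7 ∘ v4) ∘ v2))) = 0


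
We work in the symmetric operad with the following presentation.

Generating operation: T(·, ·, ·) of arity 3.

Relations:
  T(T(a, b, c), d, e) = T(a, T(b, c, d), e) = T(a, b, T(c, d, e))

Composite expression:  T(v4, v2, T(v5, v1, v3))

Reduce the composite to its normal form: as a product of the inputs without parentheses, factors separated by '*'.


v4 * v2 * v5 * v1 * v3

The T-tree's shape is irrelevant; the v-reading-order decides.
T(v5, v1, v3) reduces to v5 * v1 * v3
T(v4, v2, T(v5, v1, v3)) reduces to v4 * v2 * v5 * v1 * v3
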